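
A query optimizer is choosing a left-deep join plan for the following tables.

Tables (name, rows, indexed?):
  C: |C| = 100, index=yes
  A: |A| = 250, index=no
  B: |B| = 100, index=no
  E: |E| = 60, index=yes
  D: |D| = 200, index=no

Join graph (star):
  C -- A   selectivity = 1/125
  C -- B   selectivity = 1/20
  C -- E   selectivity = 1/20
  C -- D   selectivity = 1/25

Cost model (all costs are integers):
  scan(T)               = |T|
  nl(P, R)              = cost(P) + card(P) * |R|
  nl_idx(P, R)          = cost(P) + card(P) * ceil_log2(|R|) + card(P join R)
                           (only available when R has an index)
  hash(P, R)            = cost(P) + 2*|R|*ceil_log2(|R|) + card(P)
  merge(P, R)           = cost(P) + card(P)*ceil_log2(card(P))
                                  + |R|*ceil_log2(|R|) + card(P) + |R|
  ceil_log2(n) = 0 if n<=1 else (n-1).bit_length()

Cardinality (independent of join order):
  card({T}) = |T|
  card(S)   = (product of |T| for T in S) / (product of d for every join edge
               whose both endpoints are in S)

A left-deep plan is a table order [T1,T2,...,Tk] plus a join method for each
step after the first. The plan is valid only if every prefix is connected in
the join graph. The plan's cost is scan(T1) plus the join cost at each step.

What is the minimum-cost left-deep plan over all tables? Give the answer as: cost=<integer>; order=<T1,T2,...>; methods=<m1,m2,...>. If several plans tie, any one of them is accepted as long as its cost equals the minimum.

cost=11020; order=A,C,E,B,D; methods=hash,hash,hash,hash

Selinger DP (subsets sized 1..n):
  {C}: scan cost=100, card=100
  {A}: scan cost=250, card=250
  {B}: scan cost=100, card=100
  {E}: scan cost=60, card=60
  {D}: scan cost=200, card=200
  {AC}: card=200; try (C,hash)→1900, (C,nl_idx)→2200, (A,merge)→3150, (C,merge)→3300, (A,hash)→4200, (A,nl)→25100 …(+1); best=1900 via (C,hash)
  {BC}: card=500; try (C,nl_idx)→1300, (C,hash)→1600, (B,hash)→1600, (C,merge)→1700, (B,merge)→1700, (C,nl)→10100 …(+1); best=1300 via (C,nl_idx)
  {CE}: card=300; try (C,nl_idx)→780, (E,hash)→920, (E,nl_idx)→1000, (C,merge)→1280, (E,merge)→1320, (C,hash)→1520 …(+2); best=780 via (C,nl_idx)
  {CD}: card=800; try (C,hash)→1800, (C,nl_idx)→2400, (D,merge)→2700, (C,merge)→2800, (D,hash)→3400, (D,nl)→20100 …(+1); best=1800 via (C,hash)
  {ABC}: card=1000; try (B,hash)→3500, (B,merge)→4500, (A,hash)→5800, (A,merge)→8550, (B,nl)→21900, (A,nl)→126300; best=3500 via (B,hash)
  {ACE}: card=600; try (E,hash)→2820, (E,nl_idx)→3700, (E,merge)→4120, (A,hash)→5080, (A,merge)→6030, (E,nl)→13900 …(+1); best=2820 via (E,hash)
  {ACD}: card=1600; try (D,hash)→5300, (D,merge)→5500, (A,hash)→6600, (A,merge)→12850, (D,nl)→41900, (A,nl)→201800; best=5300 via (D,hash)
  {BCE}: card=1500; try (B,hash)→2480, (E,hash)→2520, (B,merge)→4580, (E,nl_idx)→5800, (E,merge)→6720, (B,nl)→30780 …(+1); best=2480 via (B,hash)
  {BCD}: card=4000; try (B,hash)→4000, (D,hash)→5000, (D,merge)→8100, (B,merge)→11400, (B,nl)→81800, (D,nl)→101300; best=4000 via (B,hash)
  {CDE}: card=2400; try (E,hash)→3320, (D,hash)→4280, (D,merge)→5580, (E,nl_idx)→9000, (E,merge)→11020, (E,nl)→49800 …(+1); best=3320 via (E,hash)
  {ABCE}: card=3000; try (B,hash)→4820, (E,hash)→5220, (A,hash)→7980, (B,merge)→10220, (E,nl_idx)→12500, (E,merge)→14920 …(+4); best=4820 via (B,hash)
  {ABCD}: card=8000; try (D,hash)→7700, (B,hash)→8300, (A,hash)→12000, (D,merge)→16300, (B,merge)→25300, (A,merge)→58250 …(+3); best=7700 via (D,hash)
  {ACDE}: card=4800; try (D,hash)→6620, (E,hash)→7620, (A,hash)→9720, (D,merge)→11220, (E,nl_idx)→19700, (E,merge)→24920 …(+4); best=6620 via (D,hash)
  {BCDE}: card=12000; try (B,hash)→7120, (D,hash)→7180, (E,hash)→8720, (D,merge)→22280, (B,merge)→35320, (E,nl_idx)→40000 …(+4); best=7120 via (B,hash)
  {ABCDE}: card=24000; try (D,hash)→11020, (B,hash)→12820, (E,hash)→16420, (A,hash)→23120, (D,merge)→45620, (B,merge)→74620 …(+7); best=11020 via (D,hash)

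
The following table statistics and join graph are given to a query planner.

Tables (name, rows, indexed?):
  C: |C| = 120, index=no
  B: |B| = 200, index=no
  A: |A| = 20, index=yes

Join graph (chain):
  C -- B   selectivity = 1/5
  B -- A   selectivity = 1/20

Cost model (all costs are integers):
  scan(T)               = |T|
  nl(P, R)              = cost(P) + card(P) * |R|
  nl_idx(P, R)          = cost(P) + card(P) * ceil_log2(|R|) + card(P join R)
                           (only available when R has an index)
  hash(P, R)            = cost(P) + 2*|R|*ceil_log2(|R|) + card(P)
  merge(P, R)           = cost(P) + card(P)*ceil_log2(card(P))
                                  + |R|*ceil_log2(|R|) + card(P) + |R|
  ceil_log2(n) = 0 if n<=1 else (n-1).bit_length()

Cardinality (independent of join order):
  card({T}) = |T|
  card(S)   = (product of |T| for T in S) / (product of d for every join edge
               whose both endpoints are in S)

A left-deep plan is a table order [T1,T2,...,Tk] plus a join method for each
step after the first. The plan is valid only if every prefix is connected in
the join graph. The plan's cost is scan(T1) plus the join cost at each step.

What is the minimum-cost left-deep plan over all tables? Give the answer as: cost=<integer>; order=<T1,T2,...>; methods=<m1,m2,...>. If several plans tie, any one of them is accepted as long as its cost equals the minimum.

cost=2480; order=B,A,C; methods=hash,hash

Selinger DP (subsets sized 1..n):
  {C}: scan cost=120, card=120
  {B}: scan cost=200, card=200
  {A}: scan cost=20, card=20
  {BC}: card=4800; try (C,hash)→2080, (B,merge)→2880, (C,merge)→2960, (B,hash)→3440, (B,nl)→24120, (C,nl)→24200; best=2080 via (C,hash)
  {AB}: card=200; try (A,hash)→600, (A,nl_idx)→1400, (B,merge)→1940, (A,merge)→2120, (B,hash)→3240, (B,nl)→4020 …(+1); best=600 via (A,hash)
  {ABC}: card=4800; try (C,hash)→2480, (C,merge)→3360, (A,hash)→7080, (C,nl)→24600, (A,nl_idx)→30880, (A,merge)→69400 …(+1); best=2480 via (C,hash)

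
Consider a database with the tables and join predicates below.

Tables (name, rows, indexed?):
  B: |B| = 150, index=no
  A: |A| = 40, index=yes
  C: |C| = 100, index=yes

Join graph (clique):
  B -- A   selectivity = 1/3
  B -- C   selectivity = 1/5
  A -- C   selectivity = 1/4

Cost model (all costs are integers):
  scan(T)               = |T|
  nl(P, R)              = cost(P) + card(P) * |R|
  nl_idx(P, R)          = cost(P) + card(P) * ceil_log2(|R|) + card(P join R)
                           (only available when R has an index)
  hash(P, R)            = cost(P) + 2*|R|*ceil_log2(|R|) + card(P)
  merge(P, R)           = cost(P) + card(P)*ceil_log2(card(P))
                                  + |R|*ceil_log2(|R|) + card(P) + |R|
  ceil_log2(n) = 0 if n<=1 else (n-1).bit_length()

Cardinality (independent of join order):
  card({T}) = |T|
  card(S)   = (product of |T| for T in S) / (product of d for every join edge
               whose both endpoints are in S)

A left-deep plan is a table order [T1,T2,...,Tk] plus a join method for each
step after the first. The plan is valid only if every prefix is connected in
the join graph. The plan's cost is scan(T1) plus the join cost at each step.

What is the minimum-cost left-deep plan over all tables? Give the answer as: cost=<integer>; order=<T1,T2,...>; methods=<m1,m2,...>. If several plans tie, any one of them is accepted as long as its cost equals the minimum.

cost=4080; order=C,A,B; methods=hash,hash

Selinger DP (subsets sized 1..n):
  {B}: scan cost=150, card=150
  {A}: scan cost=40, card=40
  {C}: scan cost=100, card=100
  {AB}: card=2000; try (A,hash)→780, (B,merge)→1670, (A,merge)→1780, (B,hash)→2480, (A,nl_idx)→3050, (B,nl)→6040 …(+1); best=780 via (A,hash)
  {BC}: card=3000; try (C,hash)→1700, (B,merge)→2250, (C,merge)→2300, (B,hash)→2600, (C,nl_idx)→4200, (B,nl)→15100 …(+1); best=1700 via (C,hash)
  {AC}: card=1000; try (A,hash)→680, (C,merge)→1120, (A,merge)→1180, (C,nl_idx)→1320, (C,hash)→1480, (A,nl_idx)→1700 …(+2); best=680 via (A,hash)
  {ABC}: card=10000; try (B,hash)→4080, (C,hash)→4180, (A,hash)→5180, (B,merge)→13030, (C,nl_idx)→24780, (C,merge)→25580 …(+5); best=4080 via (B,hash)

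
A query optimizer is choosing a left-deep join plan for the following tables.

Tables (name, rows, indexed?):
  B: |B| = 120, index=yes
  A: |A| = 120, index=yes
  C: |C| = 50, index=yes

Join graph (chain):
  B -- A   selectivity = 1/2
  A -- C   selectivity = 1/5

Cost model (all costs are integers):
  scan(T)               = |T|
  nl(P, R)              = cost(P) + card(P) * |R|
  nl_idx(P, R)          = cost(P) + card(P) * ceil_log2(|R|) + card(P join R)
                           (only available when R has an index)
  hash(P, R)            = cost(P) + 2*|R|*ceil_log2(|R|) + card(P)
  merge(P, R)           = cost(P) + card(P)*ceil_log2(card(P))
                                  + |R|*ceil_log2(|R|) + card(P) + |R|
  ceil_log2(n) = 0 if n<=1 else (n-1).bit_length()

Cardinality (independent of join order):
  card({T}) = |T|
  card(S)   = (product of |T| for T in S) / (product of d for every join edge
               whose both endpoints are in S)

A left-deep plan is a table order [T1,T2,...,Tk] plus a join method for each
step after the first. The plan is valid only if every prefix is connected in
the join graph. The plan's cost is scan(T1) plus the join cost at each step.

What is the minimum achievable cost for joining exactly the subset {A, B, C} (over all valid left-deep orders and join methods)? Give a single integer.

Selinger DP over subsets of {A,B,C}:
  {B}: scan cost=120, card=120
  {A}: scan cost=120, card=120
  {C}: scan cost=50, card=50
  {AB}: card=7200; try (B,hash)→1920, (A,hash)→1920, (B,merge)→2040, (A,merge)→2040, (B,nl_idx)→8160, (A,nl_idx)→8160 …(+2); best=1920 via (B,hash)
  {AC}: card=1200; try (C,hash)→840, (A,merge)→1360, (C,merge)→1430, (A,nl_idx)→1600, (A,hash)→1780, (C,nl_idx)→2040 …(+2); best=840 via (C,hash)
  {ABC}: card=72000; try (B,hash)→3720, (C,hash)→9720, (B,merge)→16200, (B,nl_idx)→81240, (C,merge)→103070, (C,nl_idx)→117120 …(+2); best=3720 via (B,hash)

3720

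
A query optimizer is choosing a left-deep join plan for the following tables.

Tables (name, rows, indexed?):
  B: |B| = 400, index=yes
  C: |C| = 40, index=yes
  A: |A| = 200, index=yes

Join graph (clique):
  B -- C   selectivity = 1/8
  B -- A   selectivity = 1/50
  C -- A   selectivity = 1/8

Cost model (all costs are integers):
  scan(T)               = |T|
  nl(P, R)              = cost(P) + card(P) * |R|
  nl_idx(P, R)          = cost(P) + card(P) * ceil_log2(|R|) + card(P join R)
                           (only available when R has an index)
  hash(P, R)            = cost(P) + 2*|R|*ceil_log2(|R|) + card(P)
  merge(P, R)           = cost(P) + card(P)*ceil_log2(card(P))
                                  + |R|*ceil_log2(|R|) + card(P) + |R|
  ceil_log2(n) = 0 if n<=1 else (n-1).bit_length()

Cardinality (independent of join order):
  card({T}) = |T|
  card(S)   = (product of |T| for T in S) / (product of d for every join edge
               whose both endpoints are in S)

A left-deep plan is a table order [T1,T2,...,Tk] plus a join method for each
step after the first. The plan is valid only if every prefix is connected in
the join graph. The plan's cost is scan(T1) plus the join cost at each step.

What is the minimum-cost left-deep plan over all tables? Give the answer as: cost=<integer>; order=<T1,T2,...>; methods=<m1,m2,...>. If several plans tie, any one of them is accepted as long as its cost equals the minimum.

cost=5680; order=A,B,C; methods=nl_idx,hash

Selinger DP (subsets sized 1..n):
  {B}: scan cost=400, card=400
  {C}: scan cost=40, card=40
  {A}: scan cost=200, card=200
  {BC}: card=2000; try (C,hash)→1280, (B,nl_idx)→2400, (B,merge)→4320, (C,merge)→4680, (C,nl_idx)→4800, (B,hash)→7280 …(+2); best=1280 via (C,hash)
  {AB}: card=1600; try (B,nl_idx)→3600, (A,hash)→4000, (A,nl_idx)→5200, (B,merge)→6000, (A,merge)→6200, (B,hash)→7600 …(+2); best=3600 via (B,nl_idx)
  {AC}: card=1000; try (C,hash)→880, (A,nl_idx)→1360, (A,merge)→2120, (C,merge)→2280, (C,nl_idx)→2400, (A,hash)→3280 …(+2); best=880 via (C,hash)
  {ABC}: card=1000; try (C,hash)→5680, (A,hash)→6480, (B,hash)→9080, (B,nl_idx)→10880, (C,nl_idx)→14200, (B,merge)→15880 …(+6); best=5680 via (C,hash)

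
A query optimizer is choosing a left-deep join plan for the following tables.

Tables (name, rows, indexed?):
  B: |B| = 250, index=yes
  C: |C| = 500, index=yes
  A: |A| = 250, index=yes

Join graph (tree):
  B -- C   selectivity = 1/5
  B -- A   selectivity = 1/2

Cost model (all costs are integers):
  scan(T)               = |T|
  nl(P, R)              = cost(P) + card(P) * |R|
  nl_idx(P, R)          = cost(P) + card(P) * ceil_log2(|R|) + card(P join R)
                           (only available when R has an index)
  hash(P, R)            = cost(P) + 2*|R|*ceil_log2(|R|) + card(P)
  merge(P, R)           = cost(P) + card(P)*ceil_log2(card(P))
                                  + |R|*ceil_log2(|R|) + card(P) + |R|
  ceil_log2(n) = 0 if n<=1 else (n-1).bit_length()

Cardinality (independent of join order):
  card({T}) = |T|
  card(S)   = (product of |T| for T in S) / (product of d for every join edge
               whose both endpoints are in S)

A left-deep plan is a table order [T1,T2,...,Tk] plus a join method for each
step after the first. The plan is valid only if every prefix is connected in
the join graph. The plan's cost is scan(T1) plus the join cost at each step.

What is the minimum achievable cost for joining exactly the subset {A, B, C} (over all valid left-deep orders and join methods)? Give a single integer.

Selinger DP over subsets of {A,B,C}:
  {B}: scan cost=250, card=250
  {C}: scan cost=500, card=500
  {A}: scan cost=250, card=250
  {BC}: card=25000; try (B,hash)→5000, (C,merge)→7500, (B,merge)→7750, (C,hash)→9500, (C,nl_idx)→27500, (B,nl_idx)→29500 …(+2); best=5000 via (B,hash)
  {AB}: card=31250; try (B,hash)→4500, (A,hash)→4500, (B,merge)→4750, (A,merge)→4750, (B,nl_idx)→33500, (A,nl_idx)→33500 …(+2); best=4500 via (B,hash)
  {ABC}: card=3125000; try (A,hash)→34000, (C,hash)→44750, (A,merge)→407250, (C,merge)→509500, (A,nl_idx)→3330000, (C,nl_idx)→3410750 …(+2); best=34000 via (A,hash)

34000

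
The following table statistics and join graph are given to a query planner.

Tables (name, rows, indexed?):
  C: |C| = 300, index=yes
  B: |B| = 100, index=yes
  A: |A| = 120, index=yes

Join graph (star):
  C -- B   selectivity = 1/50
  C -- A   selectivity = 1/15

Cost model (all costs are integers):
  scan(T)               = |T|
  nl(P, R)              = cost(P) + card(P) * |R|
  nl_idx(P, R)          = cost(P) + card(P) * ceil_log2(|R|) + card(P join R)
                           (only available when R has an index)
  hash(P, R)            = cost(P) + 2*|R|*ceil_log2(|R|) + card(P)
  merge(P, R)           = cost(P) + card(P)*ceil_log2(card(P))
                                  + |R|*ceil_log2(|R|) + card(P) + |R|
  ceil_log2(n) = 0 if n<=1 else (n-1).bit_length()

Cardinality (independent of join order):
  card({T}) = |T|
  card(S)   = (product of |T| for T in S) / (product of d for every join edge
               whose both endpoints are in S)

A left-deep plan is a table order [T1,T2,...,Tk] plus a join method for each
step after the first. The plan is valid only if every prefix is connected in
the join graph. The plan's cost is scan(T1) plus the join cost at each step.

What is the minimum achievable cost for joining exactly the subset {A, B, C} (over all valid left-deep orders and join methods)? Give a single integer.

3880

Selinger DP over subsets of {A,B,C}:
  {C}: scan cost=300, card=300
  {B}: scan cost=100, card=100
  {A}: scan cost=120, card=120
  {BC}: card=600; try (C,nl_idx)→1600, (B,hash)→2000, (B,nl_idx)→3000, (C,merge)→3900, (B,merge)→4100, (C,hash)→5600 …(+2); best=1600 via (C,nl_idx)
  {AC}: card=2400; try (A,hash)→2280, (C,nl_idx)→3600, (C,merge)→4080, (A,merge)→4260, (A,nl_idx)→4800, (C,hash)→5640 …(+2); best=2280 via (A,hash)
  {ABC}: card=4800; try (A,hash)→3880, (B,hash)→6080, (A,merge)→9160, (A,nl_idx)→10600, (B,nl_idx)→23880, (B,merge)→34280 …(+2); best=3880 via (A,hash)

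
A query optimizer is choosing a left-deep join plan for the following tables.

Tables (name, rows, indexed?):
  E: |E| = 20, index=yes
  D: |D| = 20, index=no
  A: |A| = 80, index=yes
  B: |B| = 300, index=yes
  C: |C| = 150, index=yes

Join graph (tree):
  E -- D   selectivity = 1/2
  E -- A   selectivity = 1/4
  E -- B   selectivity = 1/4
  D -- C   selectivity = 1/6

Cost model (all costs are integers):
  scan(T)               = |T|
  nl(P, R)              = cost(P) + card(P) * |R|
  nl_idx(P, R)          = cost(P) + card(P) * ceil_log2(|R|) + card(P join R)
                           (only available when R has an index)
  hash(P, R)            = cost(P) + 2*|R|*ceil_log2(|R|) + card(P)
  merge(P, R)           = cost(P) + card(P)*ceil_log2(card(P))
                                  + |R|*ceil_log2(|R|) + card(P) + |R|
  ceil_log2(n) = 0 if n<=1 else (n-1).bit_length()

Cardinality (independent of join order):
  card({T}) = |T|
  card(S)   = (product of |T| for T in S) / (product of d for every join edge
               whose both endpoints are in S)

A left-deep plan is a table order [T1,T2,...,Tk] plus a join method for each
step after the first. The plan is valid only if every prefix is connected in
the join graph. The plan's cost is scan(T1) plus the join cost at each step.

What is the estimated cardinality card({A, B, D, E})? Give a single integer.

300000

Tables in S: A(80), B(300), D(20), E(20)
Edges inside S: E-D(d=2), E-A(d=4), E-B(d=4)
numerator = 80 * 300 * 20 * 20 = 9600000
denominator = 2 * 4 * 4 = 32
card(S) = 9600000 / 32 = 300000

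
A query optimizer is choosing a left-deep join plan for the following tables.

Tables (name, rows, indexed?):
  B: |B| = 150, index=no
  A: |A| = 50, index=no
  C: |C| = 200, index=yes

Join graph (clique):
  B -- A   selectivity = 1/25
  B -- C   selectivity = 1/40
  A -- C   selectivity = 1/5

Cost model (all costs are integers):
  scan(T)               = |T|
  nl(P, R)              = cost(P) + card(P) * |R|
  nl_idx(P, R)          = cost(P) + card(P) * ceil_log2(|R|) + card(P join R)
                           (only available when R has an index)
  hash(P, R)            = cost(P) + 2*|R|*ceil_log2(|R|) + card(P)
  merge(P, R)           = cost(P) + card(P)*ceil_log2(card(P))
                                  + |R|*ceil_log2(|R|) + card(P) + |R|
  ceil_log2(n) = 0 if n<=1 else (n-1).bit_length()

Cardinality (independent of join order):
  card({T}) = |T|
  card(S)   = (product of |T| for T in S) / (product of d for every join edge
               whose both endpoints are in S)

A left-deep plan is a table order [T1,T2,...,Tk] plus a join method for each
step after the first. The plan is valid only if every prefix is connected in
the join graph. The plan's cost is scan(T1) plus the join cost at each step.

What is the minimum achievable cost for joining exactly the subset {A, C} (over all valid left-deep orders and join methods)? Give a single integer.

Selinger DP over subsets of {A,C}:
  {A}: scan cost=50, card=50
  {C}: scan cost=200, card=200
  {AC}: card=2000; try (A,hash)→1000, (C,merge)→2200, (A,merge)→2350, (C,nl_idx)→2450, (C,hash)→3300, (C,nl)→10050 …(+1); best=1000 via (A,hash)

1000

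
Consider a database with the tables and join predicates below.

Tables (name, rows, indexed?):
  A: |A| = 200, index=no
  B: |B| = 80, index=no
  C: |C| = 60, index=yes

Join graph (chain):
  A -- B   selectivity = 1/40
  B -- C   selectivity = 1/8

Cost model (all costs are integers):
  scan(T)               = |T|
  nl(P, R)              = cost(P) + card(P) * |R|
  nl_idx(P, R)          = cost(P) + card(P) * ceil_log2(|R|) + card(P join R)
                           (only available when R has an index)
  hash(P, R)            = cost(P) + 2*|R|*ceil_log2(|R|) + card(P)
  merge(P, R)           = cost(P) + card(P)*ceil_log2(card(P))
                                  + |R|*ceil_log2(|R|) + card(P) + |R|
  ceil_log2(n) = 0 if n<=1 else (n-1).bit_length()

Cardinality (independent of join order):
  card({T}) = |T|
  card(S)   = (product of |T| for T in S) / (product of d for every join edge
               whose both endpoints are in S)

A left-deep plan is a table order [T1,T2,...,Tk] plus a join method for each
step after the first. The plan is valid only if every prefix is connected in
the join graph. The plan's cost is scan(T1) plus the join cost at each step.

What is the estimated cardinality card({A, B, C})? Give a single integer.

Tables in S: A(200), B(80), C(60)
Edges inside S: A-B(d=40), B-C(d=8)
numerator = 200 * 80 * 60 = 960000
denominator = 40 * 8 = 320
card(S) = 960000 / 320 = 3000

3000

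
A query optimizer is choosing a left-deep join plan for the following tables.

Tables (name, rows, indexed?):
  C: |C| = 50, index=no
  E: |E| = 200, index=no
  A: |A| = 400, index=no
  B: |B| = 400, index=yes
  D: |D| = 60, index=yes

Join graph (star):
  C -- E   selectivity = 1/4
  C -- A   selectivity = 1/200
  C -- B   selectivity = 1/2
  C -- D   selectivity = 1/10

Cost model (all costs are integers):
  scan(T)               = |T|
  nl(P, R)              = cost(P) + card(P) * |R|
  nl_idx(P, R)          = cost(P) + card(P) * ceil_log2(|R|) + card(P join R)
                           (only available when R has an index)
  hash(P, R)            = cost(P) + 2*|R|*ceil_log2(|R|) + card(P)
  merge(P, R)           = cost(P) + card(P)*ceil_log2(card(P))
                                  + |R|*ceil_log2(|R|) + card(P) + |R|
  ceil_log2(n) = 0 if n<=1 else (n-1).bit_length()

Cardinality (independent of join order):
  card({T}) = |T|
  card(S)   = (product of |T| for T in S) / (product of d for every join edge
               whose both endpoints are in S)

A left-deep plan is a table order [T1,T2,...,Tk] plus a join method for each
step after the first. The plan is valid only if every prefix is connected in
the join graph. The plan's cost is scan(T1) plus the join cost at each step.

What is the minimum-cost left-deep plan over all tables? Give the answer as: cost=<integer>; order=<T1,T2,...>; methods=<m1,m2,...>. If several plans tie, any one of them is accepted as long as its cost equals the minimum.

Selinger DP (subsets sized 1..n):
  {C}: scan cost=50, card=50
  {E}: scan cost=200, card=200
  {A}: scan cost=400, card=400
  {B}: scan cost=400, card=400
  {D}: scan cost=60, card=60
  {CE}: card=2500; try (C,hash)→1000, (E,merge)→2200, (C,merge)→2350, (E,hash)→3300, (E,nl)→10050, (C,nl)→10200; best=1000 via (C,hash)
  {AC}: card=100; try (C,hash)→1400, (A,merge)→4400, (C,merge)→4750, (A,hash)→7300, (A,nl)→20050, (C,nl)→20400; best=1400 via (C,hash)
  {BC}: card=10000; try (C,hash)→1400, (B,merge)→4400, (C,merge)→4750, (B,hash)→7300, (B,nl_idx)→10500, (B,nl)→20050 …(+1); best=1400 via (C,hash)
  {CD}: card=300; try (D,nl_idx)→650, (C,hash)→720, (D,hash)→820, (D,merge)→820, (C,merge)→830, (D,nl)→3050 …(+1); best=650 via (D,nl_idx)
  {ACE}: card=5000; try (E,merge)→4000, (E,hash)→4700, (A,hash)→10700, (E,nl)→21400, (A,merge)→37500, (A,nl)→1001000; best=4000 via (E,merge)
  {BCE}: card=500000; try (B,hash)→10700, (E,hash)→14600, (B,merge)→37500, (E,merge)→153200, (B,nl_idx)→523500, (B,nl)→1001000 …(+1); best=10700 via (B,hash)
  {CDE}: card=15000; try (E,hash)→4150, (D,hash)→4220, (E,merge)→5450, (D,nl_idx)→31000, (D,merge)→33920, (E,nl)→60650 …(+1); best=4150 via (E,hash)
  {ABC}: card=20000; try (B,merge)→6200, (B,hash)→8700, (A,hash)→18600, (B,nl_idx)→22300, (B,nl)→41400, (A,merge)→155400 …(+1); best=6200 via (B,merge)
  {ACD}: card=600; try (D,hash)→2220, (D,nl_idx)→2600, (D,merge)→2620, (D,nl)→7400, (A,merge)→7650, (A,hash)→8150 …(+1); best=2220 via (D,hash)
  {BCD}: card=60000; try (B,merge)→7650, (B,hash)→8150, (D,hash)→12120, (B,nl_idx)→63350, (B,nl)→120650, (D,nl_idx)→121400 …(+2); best=7650 via (B,merge)
  {ABCE}: card=1000000; try (B,hash)→16200, (E,hash)→29400, (B,merge)→78000, (E,merge)→328000, (A,hash)→517900, (B,nl_idx)→1049000 …(+4); best=16200 via (B,hash)
  {ACDE}: card=30000; try (E,hash)→6020, (D,hash)→9720, (E,merge)→10620, (A,hash)→26350, (D,nl_idx)→64000, (D,merge)→74420 …(+4); best=6020 via (E,hash)
  {BCDE}: card=3000000; try (B,hash)→26350, (E,hash)→70850, (B,merge)→233150, (D,hash)→511420, (E,merge)→1029450, (B,nl_idx)→3139150 …(+5); best=26350 via (B,hash)
  {ABCD}: card=120000; try (B,hash)→10020, (B,merge)→12820, (D,hash)→26920, (A,hash)→74850, (B,nl_idx)→127620, (B,nl)→242220 …(+5); best=10020 via (B,hash)
  {ABCDE}: card=6000000; try (B,hash)→43220, (E,hash)→133220, (B,merge)→490020, (D,hash)→1016920, (E,merge)→2171820, (A,hash)→3033550 …(+8); best=43220 via (B,hash)

cost=43220; order=A,C,D,E,B; methods=hash,hash,hash,hash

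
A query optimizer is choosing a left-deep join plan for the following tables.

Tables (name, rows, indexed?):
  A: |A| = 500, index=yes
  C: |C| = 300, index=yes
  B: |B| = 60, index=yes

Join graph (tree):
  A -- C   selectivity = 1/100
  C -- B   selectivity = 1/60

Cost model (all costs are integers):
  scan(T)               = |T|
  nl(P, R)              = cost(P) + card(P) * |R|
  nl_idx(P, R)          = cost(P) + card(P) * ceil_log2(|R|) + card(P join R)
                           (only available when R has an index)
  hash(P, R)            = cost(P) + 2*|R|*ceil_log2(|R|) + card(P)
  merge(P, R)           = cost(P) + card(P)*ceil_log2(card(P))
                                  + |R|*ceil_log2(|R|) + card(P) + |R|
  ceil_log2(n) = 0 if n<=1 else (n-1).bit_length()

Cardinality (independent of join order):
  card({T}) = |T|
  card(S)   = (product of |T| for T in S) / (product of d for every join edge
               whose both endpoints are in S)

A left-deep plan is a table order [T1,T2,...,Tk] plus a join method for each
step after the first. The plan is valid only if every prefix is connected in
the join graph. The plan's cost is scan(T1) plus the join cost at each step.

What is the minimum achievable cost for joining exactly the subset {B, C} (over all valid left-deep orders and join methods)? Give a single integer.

Selinger DP over subsets of {B,C}:
  {C}: scan cost=300, card=300
  {B}: scan cost=60, card=60
  {BC}: card=300; try (C,nl_idx)→900, (B,hash)→1320, (B,nl_idx)→2400, (C,merge)→3480, (B,merge)→3720, (C,hash)→5520 …(+2); best=900 via (C,nl_idx)

900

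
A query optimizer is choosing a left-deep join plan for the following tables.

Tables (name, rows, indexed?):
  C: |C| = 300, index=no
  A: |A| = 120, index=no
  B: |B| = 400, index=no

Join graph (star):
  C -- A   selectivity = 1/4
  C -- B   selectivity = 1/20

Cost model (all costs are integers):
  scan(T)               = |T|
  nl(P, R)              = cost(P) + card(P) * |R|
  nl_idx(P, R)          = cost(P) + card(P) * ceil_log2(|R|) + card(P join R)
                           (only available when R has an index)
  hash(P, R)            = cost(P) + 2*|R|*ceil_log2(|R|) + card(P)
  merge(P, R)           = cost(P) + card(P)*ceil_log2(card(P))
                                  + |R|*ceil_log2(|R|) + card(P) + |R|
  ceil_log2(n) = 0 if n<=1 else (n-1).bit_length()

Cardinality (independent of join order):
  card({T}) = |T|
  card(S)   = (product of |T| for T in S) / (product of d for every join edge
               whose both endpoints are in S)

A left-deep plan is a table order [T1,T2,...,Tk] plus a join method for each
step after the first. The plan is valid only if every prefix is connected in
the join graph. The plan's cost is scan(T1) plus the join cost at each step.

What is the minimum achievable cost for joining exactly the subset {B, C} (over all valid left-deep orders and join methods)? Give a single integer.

Selinger DP over subsets of {B,C}:
  {C}: scan cost=300, card=300
  {B}: scan cost=400, card=400
  {BC}: card=6000; try (C,hash)→6200, (B,merge)→7300, (C,merge)→7400, (B,hash)→7800, (B,nl)→120300, (C,nl)→120400; best=6200 via (C,hash)

6200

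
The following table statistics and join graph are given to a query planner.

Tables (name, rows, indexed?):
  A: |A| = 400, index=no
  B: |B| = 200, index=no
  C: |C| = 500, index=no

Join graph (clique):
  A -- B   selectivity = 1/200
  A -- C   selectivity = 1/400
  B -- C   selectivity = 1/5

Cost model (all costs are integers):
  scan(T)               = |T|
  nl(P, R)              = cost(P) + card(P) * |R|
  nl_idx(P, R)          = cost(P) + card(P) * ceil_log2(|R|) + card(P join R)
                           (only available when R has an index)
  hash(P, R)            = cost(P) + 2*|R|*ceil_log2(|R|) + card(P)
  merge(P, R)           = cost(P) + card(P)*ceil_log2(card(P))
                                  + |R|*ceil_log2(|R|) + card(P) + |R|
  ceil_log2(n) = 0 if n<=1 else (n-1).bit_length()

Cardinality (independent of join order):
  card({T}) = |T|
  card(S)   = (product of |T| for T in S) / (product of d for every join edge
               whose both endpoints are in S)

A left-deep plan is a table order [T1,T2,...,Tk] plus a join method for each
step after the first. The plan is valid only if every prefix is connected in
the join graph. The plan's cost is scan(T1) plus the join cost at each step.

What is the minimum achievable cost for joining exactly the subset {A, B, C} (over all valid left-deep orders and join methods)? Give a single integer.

11900

Selinger DP over subsets of {A,B,C}:
  {A}: scan cost=400, card=400
  {B}: scan cost=200, card=200
  {C}: scan cost=500, card=500
  {AB}: card=400; try (B,hash)→4000, (A,merge)→6000, (B,merge)→6200, (A,hash)→7600, (A,nl)→80200, (B,nl)→80400; best=4000 via (B,hash)
  {AC}: card=500; try (A,hash)→8200, (C,merge)→9400, (A,merge)→9500, (C,hash)→9800, (C,nl)→200400, (A,nl)→200500; best=8200 via (A,hash)
  {BC}: card=20000; try (B,hash)→4200, (C,merge)→7000, (B,merge)→7300, (C,hash)→9400, (C,nl)→100200, (B,nl)→100500; best=4200 via (B,hash)
  {ABC}: card=100; try (B,hash)→11900, (C,merge)→13000, (C,hash)→13400, (B,merge)→15000, (A,hash)→31400, (B,nl)→108200 …(+3); best=11900 via (B,hash)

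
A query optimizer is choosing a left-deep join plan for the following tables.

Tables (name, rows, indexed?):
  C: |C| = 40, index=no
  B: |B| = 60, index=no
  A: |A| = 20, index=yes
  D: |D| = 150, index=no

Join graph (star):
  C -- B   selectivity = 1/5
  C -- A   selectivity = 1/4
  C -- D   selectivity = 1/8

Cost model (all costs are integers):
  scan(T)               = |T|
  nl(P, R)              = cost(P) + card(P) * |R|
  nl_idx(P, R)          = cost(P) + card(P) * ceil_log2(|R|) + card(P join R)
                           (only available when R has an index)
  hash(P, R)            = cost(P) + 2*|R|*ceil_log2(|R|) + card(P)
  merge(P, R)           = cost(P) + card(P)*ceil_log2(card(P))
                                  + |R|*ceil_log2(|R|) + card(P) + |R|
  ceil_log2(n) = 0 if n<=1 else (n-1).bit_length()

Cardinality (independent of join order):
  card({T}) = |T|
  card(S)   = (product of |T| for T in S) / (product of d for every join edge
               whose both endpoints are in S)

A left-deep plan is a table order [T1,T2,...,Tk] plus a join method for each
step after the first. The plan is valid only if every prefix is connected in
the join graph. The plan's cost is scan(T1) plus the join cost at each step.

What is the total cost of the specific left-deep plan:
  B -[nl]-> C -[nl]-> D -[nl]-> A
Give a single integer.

254460

step 1: scan B: cost=60, card=60
step 2: join C via nl
    card(P join C) = 60*40/(5) = 480
    cost = 60 + 60*40 = 2460
step 3: join D via nl
    card(P join D) = 480*150/(8) = 9000
    cost = 2460 + 480*150 = 74460
step 4: join A via nl
    card(P join A) = 9000*20/(4) = 45000
    cost = 74460 + 9000*20 = 254460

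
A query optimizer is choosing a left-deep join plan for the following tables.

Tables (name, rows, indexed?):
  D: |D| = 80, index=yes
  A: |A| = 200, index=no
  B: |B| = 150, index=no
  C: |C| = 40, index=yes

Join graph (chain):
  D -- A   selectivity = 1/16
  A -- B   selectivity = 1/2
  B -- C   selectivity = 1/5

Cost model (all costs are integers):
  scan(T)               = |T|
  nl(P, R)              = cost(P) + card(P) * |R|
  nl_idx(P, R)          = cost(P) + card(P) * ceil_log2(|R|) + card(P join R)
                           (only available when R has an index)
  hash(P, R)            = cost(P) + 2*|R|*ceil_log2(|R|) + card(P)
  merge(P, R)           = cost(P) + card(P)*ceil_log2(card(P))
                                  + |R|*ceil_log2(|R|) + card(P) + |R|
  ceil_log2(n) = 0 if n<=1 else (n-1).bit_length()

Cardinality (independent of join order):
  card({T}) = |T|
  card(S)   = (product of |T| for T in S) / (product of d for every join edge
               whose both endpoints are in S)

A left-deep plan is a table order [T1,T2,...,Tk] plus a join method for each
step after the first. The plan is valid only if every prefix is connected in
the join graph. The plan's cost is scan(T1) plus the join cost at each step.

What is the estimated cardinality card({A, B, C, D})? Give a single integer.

Tables in S: A(200), B(150), C(40), D(80)
Edges inside S: D-A(d=16), A-B(d=2), B-C(d=5)
numerator = 200 * 150 * 40 * 80 = 96000000
denominator = 16 * 2 * 5 = 160
card(S) = 96000000 / 160 = 600000

600000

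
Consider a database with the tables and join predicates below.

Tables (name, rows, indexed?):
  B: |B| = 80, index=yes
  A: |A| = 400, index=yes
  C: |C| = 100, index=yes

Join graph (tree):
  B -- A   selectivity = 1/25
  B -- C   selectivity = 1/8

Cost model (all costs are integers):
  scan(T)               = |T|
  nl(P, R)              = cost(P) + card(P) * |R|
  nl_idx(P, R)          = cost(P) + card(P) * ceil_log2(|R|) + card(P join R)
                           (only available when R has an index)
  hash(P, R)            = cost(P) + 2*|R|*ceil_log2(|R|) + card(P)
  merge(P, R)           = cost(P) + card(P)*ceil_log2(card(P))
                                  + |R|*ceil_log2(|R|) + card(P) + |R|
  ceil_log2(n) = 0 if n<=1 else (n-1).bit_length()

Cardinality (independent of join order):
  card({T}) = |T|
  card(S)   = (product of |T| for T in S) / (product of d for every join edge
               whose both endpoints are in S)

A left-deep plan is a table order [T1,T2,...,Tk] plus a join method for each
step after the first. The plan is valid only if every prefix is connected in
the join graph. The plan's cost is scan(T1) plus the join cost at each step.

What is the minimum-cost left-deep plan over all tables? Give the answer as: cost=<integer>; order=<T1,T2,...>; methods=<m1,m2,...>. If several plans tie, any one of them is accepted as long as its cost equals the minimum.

cost=4600; order=A,B,C; methods=hash,hash

Selinger DP (subsets sized 1..n):
  {B}: scan cost=80, card=80
  {A}: scan cost=400, card=400
  {C}: scan cost=100, card=100
  {AB}: card=1280; try (B,hash)→1920, (A,nl_idx)→2080, (B,nl_idx)→4480, (A,merge)→4720, (B,merge)→5040, (A,hash)→7360 …(+2); best=1920 via (B,hash)
  {BC}: card=1000; try (B,hash)→1320, (C,merge)→1520, (B,merge)→1540, (C,hash)→1560, (C,nl_idx)→1640, (B,nl_idx)→1800 …(+2); best=1320 via (B,hash)
  {ABC}: card=16000; try (C,hash)→4600, (A,hash)→9520, (A,merge)→16320, (C,merge)→18080, (A,nl_idx)→26320, (C,nl_idx)→26880 …(+2); best=4600 via (C,hash)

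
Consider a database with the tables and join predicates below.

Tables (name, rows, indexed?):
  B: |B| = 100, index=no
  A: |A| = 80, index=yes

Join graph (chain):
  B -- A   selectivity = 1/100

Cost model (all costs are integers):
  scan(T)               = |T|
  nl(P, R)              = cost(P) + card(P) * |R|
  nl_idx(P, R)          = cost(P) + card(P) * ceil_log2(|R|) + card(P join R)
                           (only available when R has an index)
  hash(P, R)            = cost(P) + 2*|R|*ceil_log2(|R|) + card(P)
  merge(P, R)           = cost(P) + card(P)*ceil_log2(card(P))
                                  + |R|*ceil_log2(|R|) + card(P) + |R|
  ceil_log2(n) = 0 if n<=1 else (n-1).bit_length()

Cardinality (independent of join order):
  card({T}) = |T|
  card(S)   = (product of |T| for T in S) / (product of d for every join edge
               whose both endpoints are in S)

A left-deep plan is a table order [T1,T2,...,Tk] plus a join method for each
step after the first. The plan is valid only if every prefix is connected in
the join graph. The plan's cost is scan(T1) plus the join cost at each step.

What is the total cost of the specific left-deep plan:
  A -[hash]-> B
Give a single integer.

1560

step 1: scan A: cost=80, card=80
step 2: join B via hash
    card(P join B) = 80*100/(100) = 80
    cost = 80 + 2*100*7 + 80 = 1560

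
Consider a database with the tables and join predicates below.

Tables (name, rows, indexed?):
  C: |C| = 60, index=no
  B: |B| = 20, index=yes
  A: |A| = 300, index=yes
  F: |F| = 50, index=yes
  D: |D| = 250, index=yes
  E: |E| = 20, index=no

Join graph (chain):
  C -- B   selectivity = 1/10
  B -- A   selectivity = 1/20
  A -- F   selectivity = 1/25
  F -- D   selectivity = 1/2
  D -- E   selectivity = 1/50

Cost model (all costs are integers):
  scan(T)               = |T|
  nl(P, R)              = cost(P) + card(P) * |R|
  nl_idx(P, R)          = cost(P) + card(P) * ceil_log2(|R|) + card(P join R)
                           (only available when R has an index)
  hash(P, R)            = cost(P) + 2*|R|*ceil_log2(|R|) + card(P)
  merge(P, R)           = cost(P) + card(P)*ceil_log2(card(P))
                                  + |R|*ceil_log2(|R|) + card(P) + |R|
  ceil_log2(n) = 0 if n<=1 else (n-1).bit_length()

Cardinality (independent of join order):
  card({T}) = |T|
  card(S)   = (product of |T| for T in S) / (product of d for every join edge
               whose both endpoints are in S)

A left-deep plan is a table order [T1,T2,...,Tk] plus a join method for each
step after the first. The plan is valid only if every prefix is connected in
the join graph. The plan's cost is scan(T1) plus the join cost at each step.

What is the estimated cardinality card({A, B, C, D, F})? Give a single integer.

450000

Tables in S: A(300), B(20), C(60), D(250), F(50)
Edges inside S: C-B(d=10), B-A(d=20), A-F(d=25), F-D(d=2)
numerator = 300 * 20 * 60 * 250 * 50 = 4500000000
denominator = 10 * 20 * 25 * 2 = 10000
card(S) = 4500000000 / 10000 = 450000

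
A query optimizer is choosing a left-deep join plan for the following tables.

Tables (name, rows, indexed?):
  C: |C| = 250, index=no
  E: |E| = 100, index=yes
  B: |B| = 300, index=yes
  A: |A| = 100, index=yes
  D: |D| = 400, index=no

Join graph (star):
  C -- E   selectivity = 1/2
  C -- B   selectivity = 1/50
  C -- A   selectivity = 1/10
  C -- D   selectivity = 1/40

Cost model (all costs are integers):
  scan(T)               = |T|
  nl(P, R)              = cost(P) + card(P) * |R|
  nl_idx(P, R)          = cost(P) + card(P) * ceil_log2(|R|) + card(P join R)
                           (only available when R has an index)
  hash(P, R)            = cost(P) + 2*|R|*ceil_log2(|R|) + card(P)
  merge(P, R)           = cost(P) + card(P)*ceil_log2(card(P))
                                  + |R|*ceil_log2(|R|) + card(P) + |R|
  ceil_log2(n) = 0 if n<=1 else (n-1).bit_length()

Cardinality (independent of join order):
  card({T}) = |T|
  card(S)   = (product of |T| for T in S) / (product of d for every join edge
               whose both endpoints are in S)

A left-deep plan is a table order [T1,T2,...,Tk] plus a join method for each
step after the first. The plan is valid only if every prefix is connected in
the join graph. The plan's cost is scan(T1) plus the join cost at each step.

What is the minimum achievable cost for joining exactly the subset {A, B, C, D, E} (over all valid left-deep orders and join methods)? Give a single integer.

180500

Selinger DP over subsets of {A,B,C,D,E}:
  {C}: scan cost=250, card=250
  {E}: scan cost=100, card=100
  {B}: scan cost=300, card=300
  {A}: scan cost=100, card=100
  {D}: scan cost=400, card=400
  {CE}: card=12500; try (E,hash)→1900, (C,merge)→3150, (E,merge)→3300, (C,hash)→4200, (E,nl_idx)→14500, (C,nl)→25100 …(+1); best=1900 via (E,hash)
  {BC}: card=1500; try (B,nl_idx)→4000, (C,hash)→4600, (B,merge)→5500, (C,merge)→5550, (B,hash)→5900, (B,nl)→75250 …(+1); best=4000 via (B,nl_idx)
  {AC}: card=2500; try (A,hash)→1900, (C,merge)→3150, (A,merge)→3300, (C,hash)→4200, (A,nl_idx)→4500, (C,nl)→25100 …(+1); best=1900 via (A,hash)
  {CD}: card=2500; try (C,hash)→4800, (D,merge)→6500, (C,merge)→6650, (D,hash)→7700, (D,nl)→100250, (C,nl)→100400; best=4800 via (C,hash)
  {BCE}: card=75000; try (E,hash)→6900, (B,hash)→19800, (E,merge)→22800, (E,nl_idx)→89500, (E,nl)→154000, (B,nl_idx)→189400 …(+2); best=6900 via (E,hash)
  {ACE}: card=125000; try (E,hash)→5800, (A,hash)→15800, (E,merge)→35200, (E,nl_idx)→144400, (A,merge)→190200, (A,nl_idx)→214400 …(+2); best=5800 via (E,hash)
  {CDE}: card=125000; try (E,hash)→8700, (D,hash)→21600, (E,merge)→38100, (E,nl_idx)→147300, (D,merge)→193400, (E,nl)→254800 …(+1); best=8700 via (E,hash)
  {ABC}: card=15000; try (A,hash)→6900, (B,hash)→9800, (A,merge)→22800, (A,nl_idx)→29500, (B,merge)→37400, (B,nl_idx)→39400 …(+2); best=6900 via (A,hash)
  {BCD}: card=15000; try (D,hash)→12700, (B,hash)→12700, (D,merge)→26000, (B,merge)→40300, (B,nl_idx)→42300, (D,nl)→604000 …(+1); best=12700 via (D,hash)
  {ACD}: card=25000; try (A,hash)→8700, (D,hash)→11600, (A,merge)→38100, (D,merge)→38400, (A,nl_idx)→47300, (A,nl)→254800 …(+1); best=8700 via (A,hash)
  {ABCE}: card=750000; try (E,hash)→23300, (A,hash)→83300, (B,hash)→136200, (E,merge)→232700, (E,nl_idx)→861900, (A,nl_idx)→1281900 …(+6); best=23300 via (E,hash)
  {BCDE}: card=750000; try (E,hash)→29100, (D,hash)→89100, (B,hash)→139100, (E,merge)→238500, (E,nl_idx)→867700, (D,merge)→1360900 …(+5); best=29100 via (E,hash)
  {ACDE}: card=1250000; try (E,hash)→35100, (A,hash)→135100, (D,hash)→138000, (E,merge)→409500, (E,nl_idx)→1433700, (A,nl_idx)→2133700 …(+5); best=35100 via (E,hash)
  {ABCD}: card=150000; try (D,hash)→29100, (A,hash)→29100, (B,hash)→39100, (D,merge)→235900, (A,merge)→238500, (A,nl_idx)→267700 …(+5); best=29100 via (D,hash)
  {ABCDE}: card=7500000; try (E,hash)→180500, (D,hash)→780500, (A,hash)→780500, (B,hash)→1290500, (E,merge)→2879900, (E,nl_idx)→8579100 …(+9); best=180500 via (E,hash)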